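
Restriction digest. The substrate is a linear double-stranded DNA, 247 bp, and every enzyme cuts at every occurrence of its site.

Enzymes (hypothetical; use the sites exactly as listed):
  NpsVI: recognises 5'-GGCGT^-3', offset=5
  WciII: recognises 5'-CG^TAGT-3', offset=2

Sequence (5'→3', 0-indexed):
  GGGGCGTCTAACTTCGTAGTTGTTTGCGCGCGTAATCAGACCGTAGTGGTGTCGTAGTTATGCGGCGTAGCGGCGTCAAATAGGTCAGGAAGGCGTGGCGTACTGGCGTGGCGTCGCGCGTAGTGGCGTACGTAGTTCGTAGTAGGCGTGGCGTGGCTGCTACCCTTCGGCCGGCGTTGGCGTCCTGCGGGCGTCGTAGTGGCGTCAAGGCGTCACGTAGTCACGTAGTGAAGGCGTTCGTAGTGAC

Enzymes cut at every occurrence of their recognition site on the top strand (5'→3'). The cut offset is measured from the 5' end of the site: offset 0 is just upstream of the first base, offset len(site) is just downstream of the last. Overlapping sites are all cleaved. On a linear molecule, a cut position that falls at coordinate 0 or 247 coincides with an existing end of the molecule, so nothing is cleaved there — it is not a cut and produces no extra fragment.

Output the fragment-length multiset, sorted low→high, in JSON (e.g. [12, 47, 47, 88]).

[2,3,3,4,5,5,5,6,6,7,7,7,8,8,8,8,9,9,9,10,11,11,12,14,20,23,27]

Site scan:
  NpsVI GGCGT/5: at [2, 63, 71, 91, 96, 104, 109, 124, 144, 149, 172, 178, 189, 200, 208, 232] ⇒ [7, 68, 76, 96, 101, 109, 114, 129, 149, 154, 177, 183, 194, 205, 213, 237]
  WciII CGTAGT/2: at [14, 41, 52, 118, 130, 137, 194, 215, 223, 238] ⇒ [16, 43, 54, 120, 132, 139, 196, 217, 225, 240]

Pooled cuts: [7, 16, 43, 54, 68, 76, 96, 101, 109, 114, 120, 129, 132, 139, 149, 154, 177, 183, 194, 196, 205, 213, 217, 225, 237, 240]

Fragments:
  [0,7): 7 bp
  [7,16): 9 bp
  [16,43): 27 bp
  [43,54): 11 bp
  [54,68): 14 bp
  [68,76): 8 bp
  [76,96): 20 bp
  [96,101): 5 bp
  [101,109): 8 bp
  [109,114): 5 bp
  [114,120): 6 bp
  [120,129): 9 bp
  [129,132): 3 bp
  [132,139): 7 bp
  [139,149): 10 bp
  [149,154): 5 bp
  [154,177): 23 bp
  [177,183): 6 bp
  [183,194): 11 bp
  [194,196): 2 bp
  [196,205): 9 bp
  [205,213): 8 bp
  [213,217): 4 bp
  [217,225): 8 bp
  [225,237): 12 bp
  [237,240): 3 bp
  [240,247): 7 bp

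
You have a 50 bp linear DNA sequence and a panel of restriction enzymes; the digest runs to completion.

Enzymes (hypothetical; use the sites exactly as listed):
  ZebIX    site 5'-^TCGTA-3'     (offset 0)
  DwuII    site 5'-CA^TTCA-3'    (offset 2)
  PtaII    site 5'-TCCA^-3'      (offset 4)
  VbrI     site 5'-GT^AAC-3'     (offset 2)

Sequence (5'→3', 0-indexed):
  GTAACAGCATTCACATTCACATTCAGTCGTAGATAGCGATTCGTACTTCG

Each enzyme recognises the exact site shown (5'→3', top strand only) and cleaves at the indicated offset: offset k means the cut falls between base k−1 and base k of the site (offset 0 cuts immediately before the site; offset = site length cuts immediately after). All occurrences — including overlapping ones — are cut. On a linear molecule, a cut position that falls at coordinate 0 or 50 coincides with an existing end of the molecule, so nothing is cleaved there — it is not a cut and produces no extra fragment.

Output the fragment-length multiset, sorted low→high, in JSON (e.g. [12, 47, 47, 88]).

Site scan:
  ZebIX (TCGTA, off=0): starts [26, 40] → cuts [26, 40]
  DwuII (CATTCA, off=2): starts [7, 13, 19] → cuts [9, 15, 21]
  PtaII (TCCA, off=4): no sites
  VbrI (GTAAC, off=2): starts [0] → cuts [2]

All cut coordinates (distinct, sorted): [2, 9, 15, 21, 26, 40]

Fragment lengths:
  [0,2): 2 bp
  [2,9): 7 bp
  [9,15): 6 bp
  [15,21): 6 bp
  [21,26): 5 bp
  [26,40): 14 bp
  [40,50): 10 bp

[2,5,6,6,7,10,14]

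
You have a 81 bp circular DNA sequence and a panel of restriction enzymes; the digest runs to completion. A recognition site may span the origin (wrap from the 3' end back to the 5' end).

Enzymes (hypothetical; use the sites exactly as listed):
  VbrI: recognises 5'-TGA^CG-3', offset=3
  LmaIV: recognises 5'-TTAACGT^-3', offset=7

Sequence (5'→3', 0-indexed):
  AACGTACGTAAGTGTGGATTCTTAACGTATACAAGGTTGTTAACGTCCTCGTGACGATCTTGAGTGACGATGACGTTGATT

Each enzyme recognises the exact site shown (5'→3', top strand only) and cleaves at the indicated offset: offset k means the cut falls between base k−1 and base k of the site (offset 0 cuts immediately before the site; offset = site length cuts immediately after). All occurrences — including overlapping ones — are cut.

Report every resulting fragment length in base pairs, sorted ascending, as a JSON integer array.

[6,8,13,13,18,23]

Per-enzyme occurrences:
  VbrI TGACG/3: at [51, 64, 70] ⇒ [54, 67, 73]
  LmaIV TTAACGT/7: at [21, 39, 79] ⇒ [5, 28, 46]

Pooled cuts: [5, 28, 46, 54, 67, 73]

Fragment lengths:
  5→28: 23 bp
  28→46: 18 bp
  46→54: 8 bp
  54→67: 13 bp
  67→73: 6 bp
  73→5 (wrap): 81-73+5 = 13 bp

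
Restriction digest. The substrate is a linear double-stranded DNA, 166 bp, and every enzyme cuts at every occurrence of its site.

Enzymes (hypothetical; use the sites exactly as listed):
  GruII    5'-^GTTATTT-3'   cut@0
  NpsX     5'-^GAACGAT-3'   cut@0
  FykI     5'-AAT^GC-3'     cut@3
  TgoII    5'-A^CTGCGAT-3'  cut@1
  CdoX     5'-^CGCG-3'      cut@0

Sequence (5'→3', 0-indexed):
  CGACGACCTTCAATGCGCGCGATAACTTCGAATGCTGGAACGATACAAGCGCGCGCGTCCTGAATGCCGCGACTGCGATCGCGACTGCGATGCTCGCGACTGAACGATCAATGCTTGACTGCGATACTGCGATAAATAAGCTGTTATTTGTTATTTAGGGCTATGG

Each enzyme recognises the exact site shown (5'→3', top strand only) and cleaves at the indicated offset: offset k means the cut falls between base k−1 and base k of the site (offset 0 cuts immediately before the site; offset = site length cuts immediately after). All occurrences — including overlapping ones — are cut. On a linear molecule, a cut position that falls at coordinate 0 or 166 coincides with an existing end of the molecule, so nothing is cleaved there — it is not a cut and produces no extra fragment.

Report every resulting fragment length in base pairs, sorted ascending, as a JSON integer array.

Site scan:
  GruII GTTATTT/0: at [142, 149] ⇒ [142, 149]
  NpsX GAACGAT/0: at [37, 101] ⇒ [37, 101]
  FykI AATGC/3: at [11, 30, 62, 109] ⇒ [14, 33, 65, 112]
  TgoII ACTGCGAT/1: at [71, 83, 117, 125] ⇒ [72, 84, 118, 126]
  CdoX CGCG/0: at [15, 17, 49, 51, 53, 67, 79, 94] ⇒ [15, 17, 49, 51, 53, 67, 79, 94]

Pooled cuts: [14, 15, 17, 33, 37, 49, 51, 53, 65, 67, 72, 79, 84, 94, 101, 112, 118, 126, 142, 149]

Fragment lengths:
  [0,14): 14 bp
  [14,15): 1 bp
  [15,17): 2 bp
  [17,33): 16 bp
  [33,37): 4 bp
  [37,49): 12 bp
  [49,51): 2 bp
  [51,53): 2 bp
  [53,65): 12 bp
  [65,67): 2 bp
  [67,72): 5 bp
  [72,79): 7 bp
  [79,84): 5 bp
  [84,94): 10 bp
  [94,101): 7 bp
  [101,112): 11 bp
  [112,118): 6 bp
  [118,126): 8 bp
  [126,142): 16 bp
  [142,149): 7 bp
  [149,166): 17 bp

[1,2,2,2,2,4,5,5,6,7,7,7,8,10,11,12,12,14,16,16,17]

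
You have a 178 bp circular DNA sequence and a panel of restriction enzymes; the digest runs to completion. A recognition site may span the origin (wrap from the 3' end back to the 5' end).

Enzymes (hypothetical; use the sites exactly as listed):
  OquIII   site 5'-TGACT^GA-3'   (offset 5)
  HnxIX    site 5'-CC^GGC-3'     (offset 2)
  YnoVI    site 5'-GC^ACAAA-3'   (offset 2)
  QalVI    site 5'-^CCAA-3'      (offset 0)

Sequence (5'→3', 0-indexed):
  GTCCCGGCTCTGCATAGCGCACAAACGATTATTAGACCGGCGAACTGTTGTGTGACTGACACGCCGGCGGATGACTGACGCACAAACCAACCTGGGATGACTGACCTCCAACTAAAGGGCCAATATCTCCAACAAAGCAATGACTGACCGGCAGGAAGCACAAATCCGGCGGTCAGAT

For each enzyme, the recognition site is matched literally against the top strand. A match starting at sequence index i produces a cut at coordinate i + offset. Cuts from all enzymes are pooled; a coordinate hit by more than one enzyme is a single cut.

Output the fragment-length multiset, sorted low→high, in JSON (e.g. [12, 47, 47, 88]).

Per-enzyme occurrences:
  OquIII (TGACTGA, off=5): starts [52, 71, 97, 140] → cuts [57, 76, 102, 145]
  HnxIX (CCGGC, off=2): starts [3, 36, 63, 147, 165] → cuts [5, 38, 65, 149, 167]
  YnoVI (GCACAAA, off=2): starts [18, 79, 157] → cuts [20, 81, 159]
  QalVI (CCAA, off=0): starts [86, 107, 119, 128] → cuts [86, 107, 119, 128]

All cut coordinates (distinct, sorted): [5, 20, 38, 57, 65, 76, 81, 86, 102, 107, 119, 128, 145, 149, 159, 167]

Fragment lengths:
  5→20: 15 bp
  20→38: 18 bp
  38→57: 19 bp
  57→65: 8 bp
  65→76: 11 bp
  76→81: 5 bp
  81→86: 5 bp
  86→102: 16 bp
  102→107: 5 bp
  107→119: 12 bp
  119→128: 9 bp
  128→145: 17 bp
  145→149: 4 bp
  149→159: 10 bp
  159→167: 8 bp
  167→5 (wrap): 178-167+5 = 16 bp

[4,5,5,5,8,8,9,10,11,12,15,16,16,17,18,19]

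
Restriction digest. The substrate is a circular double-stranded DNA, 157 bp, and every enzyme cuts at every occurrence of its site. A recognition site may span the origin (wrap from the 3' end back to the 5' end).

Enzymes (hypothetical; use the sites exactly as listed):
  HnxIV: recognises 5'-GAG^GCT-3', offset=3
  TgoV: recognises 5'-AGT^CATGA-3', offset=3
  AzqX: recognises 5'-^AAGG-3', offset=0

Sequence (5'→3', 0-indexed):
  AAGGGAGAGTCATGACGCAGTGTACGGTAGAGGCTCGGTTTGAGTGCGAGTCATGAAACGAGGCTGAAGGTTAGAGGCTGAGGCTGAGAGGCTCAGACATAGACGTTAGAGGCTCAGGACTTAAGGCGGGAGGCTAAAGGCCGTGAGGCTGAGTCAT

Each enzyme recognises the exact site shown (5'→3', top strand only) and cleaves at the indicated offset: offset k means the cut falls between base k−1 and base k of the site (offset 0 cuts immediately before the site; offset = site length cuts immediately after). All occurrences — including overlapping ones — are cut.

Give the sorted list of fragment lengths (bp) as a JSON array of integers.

[4,4,6,8,10,10,10,10,11,11,11,19,21,22]

Site scan:
  HnxIV (GAGGCT, off=3): starts [29, 59, 73, 79, 87, 108, 129, 144] → cuts [32, 62, 76, 82, 90, 111, 132, 147]
  TgoV (AGTCATGA, off=3): starts [7, 48] → cuts [10, 51]
  AzqX (AAGG, off=0): starts [0, 66, 122, 136] → cuts [0, 66, 122, 136]

Pooled cuts: [0, 10, 32, 51, 62, 66, 76, 82, 90, 111, 122, 132, 136, 147]

Fragment lengths:
  0→10: 10 bp
  10→32: 22 bp
  32→51: 19 bp
  51→62: 11 bp
  62→66: 4 bp
  66→76: 10 bp
  76→82: 6 bp
  82→90: 8 bp
  90→111: 21 bp
  111→122: 11 bp
  122→132: 10 bp
  132→136: 4 bp
  136→147: 11 bp
  147→0 (wrap): 157-147+0 = 10 bp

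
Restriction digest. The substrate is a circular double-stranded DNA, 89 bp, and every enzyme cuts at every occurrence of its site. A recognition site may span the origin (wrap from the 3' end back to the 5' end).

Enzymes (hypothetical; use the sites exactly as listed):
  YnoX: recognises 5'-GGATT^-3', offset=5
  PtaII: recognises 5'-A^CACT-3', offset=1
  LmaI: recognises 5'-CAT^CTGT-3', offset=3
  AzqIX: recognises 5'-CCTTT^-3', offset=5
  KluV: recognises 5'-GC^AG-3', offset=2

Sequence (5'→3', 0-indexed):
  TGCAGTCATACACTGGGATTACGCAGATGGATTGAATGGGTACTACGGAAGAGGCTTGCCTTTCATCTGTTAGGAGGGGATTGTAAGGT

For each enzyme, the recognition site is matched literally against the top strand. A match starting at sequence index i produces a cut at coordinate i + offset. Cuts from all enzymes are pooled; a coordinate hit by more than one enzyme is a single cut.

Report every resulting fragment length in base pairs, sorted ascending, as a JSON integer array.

[3,4,7,9,10,10,16,30]

Site scan:
  YnoX GGATT/5: at [15, 28, 77] ⇒ [20, 33, 82]
  PtaII ACACT/1: at [9] ⇒ [10]
  LmaI CATCTGT/3: at [63] ⇒ [66]
  AzqIX CCTTT/5: at [58] ⇒ [63]
  KluV GCAG/2: at [1, 22] ⇒ [3, 24]

All cut coordinates (distinct, sorted): [3, 10, 20, 24, 33, 63, 66, 82]

Fragment lengths:
  3→10: 7 bp
  10→20: 10 bp
  20→24: 4 bp
  24→33: 9 bp
  33→63: 30 bp
  63→66: 3 bp
  66→82: 16 bp
  82→3 (wrap): 89-82+3 = 10 bp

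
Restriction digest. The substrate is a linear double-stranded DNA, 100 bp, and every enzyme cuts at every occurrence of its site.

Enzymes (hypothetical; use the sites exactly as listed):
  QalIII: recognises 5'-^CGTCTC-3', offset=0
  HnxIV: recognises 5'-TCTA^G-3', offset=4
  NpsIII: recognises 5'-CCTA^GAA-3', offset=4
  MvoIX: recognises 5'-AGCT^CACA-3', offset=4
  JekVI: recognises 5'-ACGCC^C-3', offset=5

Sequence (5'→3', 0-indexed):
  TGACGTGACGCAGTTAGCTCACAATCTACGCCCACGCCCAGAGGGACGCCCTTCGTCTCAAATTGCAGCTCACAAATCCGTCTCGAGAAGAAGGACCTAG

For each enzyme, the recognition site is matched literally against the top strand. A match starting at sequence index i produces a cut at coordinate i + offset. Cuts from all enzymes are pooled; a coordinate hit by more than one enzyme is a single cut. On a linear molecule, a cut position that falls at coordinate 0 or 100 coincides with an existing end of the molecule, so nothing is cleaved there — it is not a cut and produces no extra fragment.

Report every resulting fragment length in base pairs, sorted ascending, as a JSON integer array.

Scan for sites:
  QalIII CGTCTC/0: at [53, 78] ⇒ [53, 78]
  HnxIV (TCTAG, off=4): no sites
  NpsIII (CCTAGAA, off=4): no sites
  MvoIX AGCTCACA/4: at [15, 66] ⇒ [19, 70]
  JekVI ACGCCC/5: at [27, 33, 45] ⇒ [32, 38, 50]

All cut coordinates (distinct, sorted): [19, 32, 38, 50, 53, 70, 78]

Fragment lengths:
  [0,19): 19 bp
  [19,32): 13 bp
  [32,38): 6 bp
  [38,50): 12 bp
  [50,53): 3 bp
  [53,70): 17 bp
  [70,78): 8 bp
  [78,100): 22 bp

[3,6,8,12,13,17,19,22]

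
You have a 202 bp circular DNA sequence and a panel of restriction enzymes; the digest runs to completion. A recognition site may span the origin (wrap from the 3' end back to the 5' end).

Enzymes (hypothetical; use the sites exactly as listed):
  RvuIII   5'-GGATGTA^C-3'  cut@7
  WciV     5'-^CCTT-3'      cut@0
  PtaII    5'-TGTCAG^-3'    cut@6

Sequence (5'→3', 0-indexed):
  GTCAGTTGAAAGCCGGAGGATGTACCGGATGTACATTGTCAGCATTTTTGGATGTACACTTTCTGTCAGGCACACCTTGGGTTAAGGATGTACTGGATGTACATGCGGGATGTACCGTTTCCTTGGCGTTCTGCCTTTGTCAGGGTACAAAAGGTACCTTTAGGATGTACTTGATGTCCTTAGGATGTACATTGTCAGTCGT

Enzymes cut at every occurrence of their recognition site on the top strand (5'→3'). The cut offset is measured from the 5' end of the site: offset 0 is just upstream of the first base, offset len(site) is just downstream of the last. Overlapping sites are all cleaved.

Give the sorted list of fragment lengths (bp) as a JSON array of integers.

Scan for sites:
  RvuIII (GGATGTAC, off=7): starts [17, 26, 49, 85, 94, 107, 162, 182] → cuts [24, 33, 56, 92, 101, 114, 169, 189]
  WciV (CCTT, off=0): starts [74, 120, 133, 156, 177] → cuts [74, 120, 133, 156, 177]
  PtaII (TGTCAG, off=6): starts [36, 63, 137, 192, 201] → cuts [5, 42, 69, 143, 198]

All cut coordinates (distinct, sorted): [5, 24, 33, 42, 56, 69, 74, 92, 101, 114, 120, 133, 143, 156, 169, 177, 189, 198]

Fragment lengths:
  5→24: 19 bp
  24→33: 9 bp
  33→42: 9 bp
  42→56: 14 bp
  56→69: 13 bp
  69→74: 5 bp
  74→92: 18 bp
  92→101: 9 bp
  101→114: 13 bp
  114→120: 6 bp
  120→133: 13 bp
  133→143: 10 bp
  143→156: 13 bp
  156→169: 13 bp
  169→177: 8 bp
  177→189: 12 bp
  189→198: 9 bp
  198→5 (wrap): 202-198+5 = 9 bp

[5,6,8,9,9,9,9,9,10,12,13,13,13,13,13,14,18,19]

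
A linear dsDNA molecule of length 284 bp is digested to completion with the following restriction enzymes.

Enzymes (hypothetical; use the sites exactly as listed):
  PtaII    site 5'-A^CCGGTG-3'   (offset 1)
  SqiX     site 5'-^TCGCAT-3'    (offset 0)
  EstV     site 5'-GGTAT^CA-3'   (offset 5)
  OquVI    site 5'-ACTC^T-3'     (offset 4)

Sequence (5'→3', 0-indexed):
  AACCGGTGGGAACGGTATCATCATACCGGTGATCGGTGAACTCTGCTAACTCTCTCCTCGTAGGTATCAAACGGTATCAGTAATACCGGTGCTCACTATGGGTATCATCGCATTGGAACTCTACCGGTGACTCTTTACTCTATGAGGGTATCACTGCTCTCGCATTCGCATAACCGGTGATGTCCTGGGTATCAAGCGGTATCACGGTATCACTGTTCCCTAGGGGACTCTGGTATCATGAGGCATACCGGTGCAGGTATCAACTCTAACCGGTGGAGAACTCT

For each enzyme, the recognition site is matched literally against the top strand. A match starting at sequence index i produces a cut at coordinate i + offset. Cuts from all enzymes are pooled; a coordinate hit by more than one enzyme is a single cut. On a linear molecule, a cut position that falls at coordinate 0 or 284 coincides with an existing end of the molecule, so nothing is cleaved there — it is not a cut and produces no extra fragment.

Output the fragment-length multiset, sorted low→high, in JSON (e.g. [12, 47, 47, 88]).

[1,2,2,2,3,6,6,6,7,7,8,8,8,8,9,10,10,10,11,11,13,14,14,15,16,18,19,20,20]

Site scan:
  PtaII (ACCGGTG, off=1): starts [1, 24, 84, 122, 172, 246, 268] → cuts [2, 25, 85, 123, 173, 247, 269]
  SqiX (TCGCAT, off=0): starts [107, 159, 165] → cuts [107, 159, 165]
  EstV (GGTATCA, off=5): starts [13, 62, 72, 100, 146, 187, 197, 205, 231, 255] → cuts [18, 67, 77, 105, 151, 192, 202, 210, 236, 260]
  OquVI (ACTCT, off=4): starts [39, 48, 117, 129, 136, 226, 262, 279] → cuts [43, 52, 121, 133, 140, 230, 266, 283]

All cut coordinates (distinct, sorted): [2, 18, 25, 43, 52, 67, 77, 85, 105, 107, 121, 123, 133, 140, 151, 159, 165, 173, 192, 202, 210, 230, 236, 247, 260, 266, 269, 283]

Fragments:
  [0,2): 2 bp
  [2,18): 16 bp
  [18,25): 7 bp
  [25,43): 18 bp
  [43,52): 9 bp
  [52,67): 15 bp
  [67,77): 10 bp
  [77,85): 8 bp
  [85,105): 20 bp
  [105,107): 2 bp
  [107,121): 14 bp
  [121,123): 2 bp
  [123,133): 10 bp
  [133,140): 7 bp
  [140,151): 11 bp
  [151,159): 8 bp
  [159,165): 6 bp
  [165,173): 8 bp
  [173,192): 19 bp
  [192,202): 10 bp
  [202,210): 8 bp
  [210,230): 20 bp
  [230,236): 6 bp
  [236,247): 11 bp
  [247,260): 13 bp
  [260,266): 6 bp
  [266,269): 3 bp
  [269,283): 14 bp
  [283,284): 1 bp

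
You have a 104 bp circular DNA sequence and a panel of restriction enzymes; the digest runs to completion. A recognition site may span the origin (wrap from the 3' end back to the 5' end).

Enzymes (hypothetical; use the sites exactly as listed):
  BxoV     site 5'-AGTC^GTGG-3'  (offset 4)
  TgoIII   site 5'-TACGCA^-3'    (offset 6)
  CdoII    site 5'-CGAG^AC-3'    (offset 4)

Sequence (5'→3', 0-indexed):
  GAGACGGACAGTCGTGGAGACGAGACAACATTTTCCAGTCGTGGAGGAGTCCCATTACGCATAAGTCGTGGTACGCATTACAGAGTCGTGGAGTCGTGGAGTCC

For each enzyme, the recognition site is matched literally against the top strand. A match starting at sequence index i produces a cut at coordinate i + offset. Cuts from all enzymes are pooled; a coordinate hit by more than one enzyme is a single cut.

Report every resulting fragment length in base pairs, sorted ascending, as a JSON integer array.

Per-enzyme occurrences:
  BxoV (AGTCGTGG, off=4): starts [9, 36, 63, 83, 91] → cuts [13, 40, 67, 87, 95]
  TgoIII (TACGCA, off=6): starts [55, 71] → cuts [61, 77]
  CdoII (CGAGAC, off=4): starts [20, 103] → cuts [3, 24]

Pooled cuts: [3, 13, 24, 40, 61, 67, 77, 87, 95]

Fragments:
  3→13: 10 bp
  13→24: 11 bp
  24→40: 16 bp
  40→61: 21 bp
  61→67: 6 bp
  67→77: 10 bp
  77→87: 10 bp
  87→95: 8 bp
  95→3 (wrap): 104-95+3 = 12 bp

[6,8,10,10,10,11,12,16,21]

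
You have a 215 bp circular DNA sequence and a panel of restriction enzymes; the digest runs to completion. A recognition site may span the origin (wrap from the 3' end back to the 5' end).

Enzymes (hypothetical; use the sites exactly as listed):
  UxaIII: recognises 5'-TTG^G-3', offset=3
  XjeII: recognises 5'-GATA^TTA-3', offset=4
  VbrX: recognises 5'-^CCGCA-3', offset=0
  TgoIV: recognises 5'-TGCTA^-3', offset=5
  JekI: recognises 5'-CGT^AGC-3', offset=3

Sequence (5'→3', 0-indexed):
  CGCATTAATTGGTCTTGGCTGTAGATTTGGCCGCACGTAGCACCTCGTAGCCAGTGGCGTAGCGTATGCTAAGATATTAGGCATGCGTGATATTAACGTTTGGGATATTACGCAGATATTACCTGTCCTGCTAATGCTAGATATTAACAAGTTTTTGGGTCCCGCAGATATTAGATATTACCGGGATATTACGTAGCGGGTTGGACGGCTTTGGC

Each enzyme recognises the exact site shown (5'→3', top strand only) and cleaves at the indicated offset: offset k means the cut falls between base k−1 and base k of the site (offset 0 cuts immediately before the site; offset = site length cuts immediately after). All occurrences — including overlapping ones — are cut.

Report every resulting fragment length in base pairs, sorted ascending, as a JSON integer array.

Site scan:
  UxaIII (TTGG, off=3): starts [8, 14, 26, 99, 154, 200, 210] → cuts [11, 17, 29, 102, 157, 203, 213]
  XjeII (GATATTA, off=4): starts [72, 88, 103, 114, 139, 166, 173, 184] → cuts [76, 92, 107, 118, 143, 170, 177, 188]
  VbrX (CCGCA, off=0): starts [30, 161, 214] → cuts [30, 161, 214]
  TgoIV (TGCTA, off=5): starts [66, 128, 134] → cuts [71, 133, 139]
  JekI (CGTAGC, off=3): starts [35, 45, 57, 191] → cuts [38, 48, 60, 194]

Pooled cuts: [11, 17, 29, 30, 38, 48, 60, 71, 76, 92, 102, 107, 118, 133, 139, 143, 157, 161, 170, 177, 188, 194, 203, 213, 214]

Fragment lengths:
  11→17: 6 bp
  17→29: 12 bp
  29→30: 1 bp
  30→38: 8 bp
  38→48: 10 bp
  48→60: 12 bp
  60→71: 11 bp
  71→76: 5 bp
  76→92: 16 bp
  92→102: 10 bp
  102→107: 5 bp
  107→118: 11 bp
  118→133: 15 bp
  133→139: 6 bp
  139→143: 4 bp
  143→157: 14 bp
  157→161: 4 bp
  161→170: 9 bp
  170→177: 7 bp
  177→188: 11 bp
  188→194: 6 bp
  194→203: 9 bp
  203→213: 10 bp
  213→214: 1 bp
  214→11 (wrap): 215-214+11 = 12 bp

[1,1,4,4,5,5,6,6,6,7,8,9,9,10,10,10,11,11,11,12,12,12,14,15,16]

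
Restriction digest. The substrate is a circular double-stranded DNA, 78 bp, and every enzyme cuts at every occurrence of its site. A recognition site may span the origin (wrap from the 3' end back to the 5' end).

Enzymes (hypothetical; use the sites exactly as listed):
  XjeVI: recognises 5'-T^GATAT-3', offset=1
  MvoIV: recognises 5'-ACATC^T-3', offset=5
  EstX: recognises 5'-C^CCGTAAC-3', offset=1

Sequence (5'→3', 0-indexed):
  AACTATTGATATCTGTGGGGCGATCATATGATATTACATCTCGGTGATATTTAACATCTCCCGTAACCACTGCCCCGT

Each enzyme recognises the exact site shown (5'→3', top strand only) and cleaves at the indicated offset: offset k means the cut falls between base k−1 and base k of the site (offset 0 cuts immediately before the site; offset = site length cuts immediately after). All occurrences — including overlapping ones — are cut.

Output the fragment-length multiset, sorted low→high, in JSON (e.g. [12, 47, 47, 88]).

Per-enzyme occurrences:
  XjeVI (TGATAT, off=1): starts [6, 28, 44] → cuts [7, 29, 45]
  MvoIV (ACATCT, off=5): starts [35, 53] → cuts [40, 58]
  EstX (CCCGTAAC, off=1): starts [59, 73] → cuts [60, 74]

Pooled cuts: [7, 29, 40, 45, 58, 60, 74]

Fragment lengths:
  7→29: 22 bp
  29→40: 11 bp
  40→45: 5 bp
  45→58: 13 bp
  58→60: 2 bp
  60→74: 14 bp
  74→7 (wrap): 78-74+7 = 11 bp

[2,5,11,11,13,14,22]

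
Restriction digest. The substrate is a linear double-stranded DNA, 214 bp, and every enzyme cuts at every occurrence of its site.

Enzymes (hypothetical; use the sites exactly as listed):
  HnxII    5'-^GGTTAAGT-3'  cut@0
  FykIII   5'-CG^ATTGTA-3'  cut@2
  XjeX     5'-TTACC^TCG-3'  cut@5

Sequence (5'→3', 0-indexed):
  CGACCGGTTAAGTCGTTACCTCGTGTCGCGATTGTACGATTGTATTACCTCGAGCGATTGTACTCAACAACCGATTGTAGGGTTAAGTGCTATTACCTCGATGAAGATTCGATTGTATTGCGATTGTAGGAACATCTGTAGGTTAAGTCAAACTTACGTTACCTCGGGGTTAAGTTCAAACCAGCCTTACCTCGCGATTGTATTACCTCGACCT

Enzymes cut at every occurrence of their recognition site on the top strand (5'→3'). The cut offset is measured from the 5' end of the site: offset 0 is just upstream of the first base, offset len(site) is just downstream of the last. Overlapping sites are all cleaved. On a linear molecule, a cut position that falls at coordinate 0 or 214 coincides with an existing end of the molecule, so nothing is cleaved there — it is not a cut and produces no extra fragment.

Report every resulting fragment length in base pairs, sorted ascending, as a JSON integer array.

[4,5,5,7,7,7,8,10,11,11,11,14,15,17,17,18,23,24]

Per-enzyme occurrences:
  HnxII (GGTTAAGT, off=0): starts [5, 80, 140, 167] → cuts [5, 80, 140, 167]
  FykIII (CGATTGTA, off=2): starts [28, 36, 54, 71, 109, 120, 194] → cuts [30, 38, 56, 73, 111, 122, 196]
  XjeX (TTACCTCG, off=5): starts [15, 44, 92, 158, 186, 202] → cuts [20, 49, 97, 163, 191, 207]

All cut coordinates (distinct, sorted): [5, 20, 30, 38, 49, 56, 73, 80, 97, 111, 122, 140, 163, 167, 191, 196, 207]

Fragment lengths:
  [0,5): 5 bp
  [5,20): 15 bp
  [20,30): 10 bp
  [30,38): 8 bp
  [38,49): 11 bp
  [49,56): 7 bp
  [56,73): 17 bp
  [73,80): 7 bp
  [80,97): 17 bp
  [97,111): 14 bp
  [111,122): 11 bp
  [122,140): 18 bp
  [140,163): 23 bp
  [163,167): 4 bp
  [167,191): 24 bp
  [191,196): 5 bp
  [196,207): 11 bp
  [207,214): 7 bp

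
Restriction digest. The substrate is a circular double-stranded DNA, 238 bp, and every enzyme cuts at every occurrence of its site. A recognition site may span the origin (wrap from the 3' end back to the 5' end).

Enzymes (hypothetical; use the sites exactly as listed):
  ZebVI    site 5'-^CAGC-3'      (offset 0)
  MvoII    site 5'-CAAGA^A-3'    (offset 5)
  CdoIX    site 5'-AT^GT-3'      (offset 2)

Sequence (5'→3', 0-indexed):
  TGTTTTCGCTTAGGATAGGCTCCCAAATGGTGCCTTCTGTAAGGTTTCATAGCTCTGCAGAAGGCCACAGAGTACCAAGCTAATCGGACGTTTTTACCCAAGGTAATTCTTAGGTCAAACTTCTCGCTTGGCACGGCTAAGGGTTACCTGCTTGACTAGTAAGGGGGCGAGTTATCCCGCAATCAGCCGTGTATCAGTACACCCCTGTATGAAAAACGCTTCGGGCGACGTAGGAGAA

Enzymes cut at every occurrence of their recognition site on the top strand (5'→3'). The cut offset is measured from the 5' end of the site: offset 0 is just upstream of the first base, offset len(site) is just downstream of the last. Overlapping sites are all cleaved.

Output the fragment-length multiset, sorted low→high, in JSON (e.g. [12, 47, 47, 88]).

Scan for sites:
  ZebVI (CAGC, off=0): starts [183] → cuts [183]
  MvoII (CAAGAA, off=5): no sites
  CdoIX (ATGT, off=2): starts [237] → cuts [1]

All cut coordinates (distinct, sorted): [1, 183]

Fragment lengths:
  1→183: 182 bp
  183→1 (wrap): 238-183+1 = 56 bp

[56,182]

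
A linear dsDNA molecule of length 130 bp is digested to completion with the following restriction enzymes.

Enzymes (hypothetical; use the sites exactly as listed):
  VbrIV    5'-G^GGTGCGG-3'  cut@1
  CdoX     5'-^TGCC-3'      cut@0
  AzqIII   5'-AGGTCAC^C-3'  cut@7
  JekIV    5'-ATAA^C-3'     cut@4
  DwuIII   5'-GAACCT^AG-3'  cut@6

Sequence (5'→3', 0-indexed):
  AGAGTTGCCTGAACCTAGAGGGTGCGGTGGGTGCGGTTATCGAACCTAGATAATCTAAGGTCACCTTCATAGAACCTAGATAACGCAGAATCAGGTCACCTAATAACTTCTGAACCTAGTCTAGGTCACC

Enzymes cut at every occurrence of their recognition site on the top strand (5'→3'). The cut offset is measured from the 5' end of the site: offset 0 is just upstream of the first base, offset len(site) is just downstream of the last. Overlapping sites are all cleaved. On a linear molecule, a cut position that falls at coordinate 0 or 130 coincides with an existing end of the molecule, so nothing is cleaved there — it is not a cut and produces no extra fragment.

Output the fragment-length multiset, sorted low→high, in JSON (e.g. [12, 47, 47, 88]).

[1,4,5,6,7,9,11,11,12,13,16,17,18]

Site scan:
  VbrIV (GGGTGCGG, off=1): starts [19, 28] → cuts [20, 29]
  CdoX (TGCC, off=0): starts [5] → cuts [5]
  AzqIII (AGGTCACC, off=7): starts [57, 92, 122] → cuts [64, 99, 129]
  JekIV (ATAAC, off=4): starts [79, 102] → cuts [83, 106]
  DwuIII (GAACCTAG, off=6): starts [10, 41, 71, 111] → cuts [16, 47, 77, 117]

All cut coordinates (distinct, sorted): [5, 16, 20, 29, 47, 64, 77, 83, 99, 106, 117, 129]

Fragments:
  [0,5): 5 bp
  [5,16): 11 bp
  [16,20): 4 bp
  [20,29): 9 bp
  [29,47): 18 bp
  [47,64): 17 bp
  [64,77): 13 bp
  [77,83): 6 bp
  [83,99): 16 bp
  [99,106): 7 bp
  [106,117): 11 bp
  [117,129): 12 bp
  [129,130): 1 bp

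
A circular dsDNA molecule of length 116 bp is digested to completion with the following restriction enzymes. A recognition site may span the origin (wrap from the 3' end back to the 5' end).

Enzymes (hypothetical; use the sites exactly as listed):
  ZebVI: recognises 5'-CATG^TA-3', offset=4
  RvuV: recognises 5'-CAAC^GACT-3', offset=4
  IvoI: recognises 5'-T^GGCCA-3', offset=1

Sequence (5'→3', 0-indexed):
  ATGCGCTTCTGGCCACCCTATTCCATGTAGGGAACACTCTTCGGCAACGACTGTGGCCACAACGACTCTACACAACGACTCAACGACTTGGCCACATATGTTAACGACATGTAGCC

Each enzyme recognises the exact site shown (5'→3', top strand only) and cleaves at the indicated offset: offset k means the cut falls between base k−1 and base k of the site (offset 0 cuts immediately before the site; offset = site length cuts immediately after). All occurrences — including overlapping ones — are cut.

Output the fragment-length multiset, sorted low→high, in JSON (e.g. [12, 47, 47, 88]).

[5,6,8,9,13,15,17,21,22]

Per-enzyme occurrences:
  ZebVI (CATGTA, off=4): starts [23, 107] → cuts [27, 111]
  RvuV (CAACGACT, off=4): starts [44, 59, 72, 80] → cuts [48, 63, 76, 84]
  IvoI (TGGCCA, off=1): starts [9, 53, 88] → cuts [10, 54, 89]

All cut coordinates (distinct, sorted): [10, 27, 48, 54, 63, 76, 84, 89, 111]

Fragment lengths:
  10→27: 17 bp
  27→48: 21 bp
  48→54: 6 bp
  54→63: 9 bp
  63→76: 13 bp
  76→84: 8 bp
  84→89: 5 bp
  89→111: 22 bp
  111→10 (wrap): 116-111+10 = 15 bp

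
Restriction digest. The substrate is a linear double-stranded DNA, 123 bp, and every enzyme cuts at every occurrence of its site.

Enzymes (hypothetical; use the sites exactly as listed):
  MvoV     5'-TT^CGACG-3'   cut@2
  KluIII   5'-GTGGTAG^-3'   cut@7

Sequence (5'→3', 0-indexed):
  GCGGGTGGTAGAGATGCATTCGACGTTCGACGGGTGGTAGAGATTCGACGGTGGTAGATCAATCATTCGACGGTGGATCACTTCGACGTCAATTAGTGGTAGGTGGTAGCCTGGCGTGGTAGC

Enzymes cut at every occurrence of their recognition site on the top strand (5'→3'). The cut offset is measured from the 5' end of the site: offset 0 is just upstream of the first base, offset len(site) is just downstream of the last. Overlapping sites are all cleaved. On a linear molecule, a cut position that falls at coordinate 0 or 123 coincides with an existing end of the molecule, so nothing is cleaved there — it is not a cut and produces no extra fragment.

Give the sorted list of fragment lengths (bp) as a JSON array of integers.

Site scan:
  MvoV TTCGACG/2: at [18, 25, 43, 65, 81] ⇒ [20, 27, 45, 67, 83]
  KluIII GTGGTAG/7: at [4, 33, 50, 95, 102, 115] ⇒ [11, 40, 57, 102, 109, 122]

Pooled cuts: [11, 20, 27, 40, 45, 57, 67, 83, 102, 109, 122]

Fragments:
  [0,11): 11 bp
  [11,20): 9 bp
  [20,27): 7 bp
  [27,40): 13 bp
  [40,45): 5 bp
  [45,57): 12 bp
  [57,67): 10 bp
  [67,83): 16 bp
  [83,102): 19 bp
  [102,109): 7 bp
  [109,122): 13 bp
  [122,123): 1 bp

[1,5,7,7,9,10,11,12,13,13,16,19]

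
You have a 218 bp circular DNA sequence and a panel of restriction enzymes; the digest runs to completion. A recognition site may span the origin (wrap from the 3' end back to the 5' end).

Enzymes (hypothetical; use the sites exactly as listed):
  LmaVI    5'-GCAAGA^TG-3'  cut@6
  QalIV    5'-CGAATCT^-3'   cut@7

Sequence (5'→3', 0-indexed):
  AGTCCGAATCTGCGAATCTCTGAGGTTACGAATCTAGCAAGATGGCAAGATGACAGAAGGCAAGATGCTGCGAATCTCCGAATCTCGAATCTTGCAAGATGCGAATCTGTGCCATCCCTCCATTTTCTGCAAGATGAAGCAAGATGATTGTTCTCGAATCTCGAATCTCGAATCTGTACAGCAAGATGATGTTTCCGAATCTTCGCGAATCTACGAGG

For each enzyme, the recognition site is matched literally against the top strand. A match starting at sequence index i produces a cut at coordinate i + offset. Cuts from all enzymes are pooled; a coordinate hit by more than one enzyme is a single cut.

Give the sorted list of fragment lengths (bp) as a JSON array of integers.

[7,7,7,7,7,8,8,8,9,10,10,11,12,15,16,16,17,17,26]

Per-enzyme occurrences:
  LmaVI (GCAAGATG, off=6): starts [36, 44, 59, 93, 128, 138, 180] → cuts [42, 50, 65, 99, 134, 144, 186]
  QalIV (CGAATCT, off=7): starts [4, 12, 28, 70, 78, 85, 101, 154, 161, 168, 195, 205] → cuts [11, 19, 35, 77, 85, 92, 108, 161, 168, 175, 202, 212]

Pooled cuts: [11, 19, 35, 42, 50, 65, 77, 85, 92, 99, 108, 134, 144, 161, 168, 175, 186, 202, 212]

Fragment lengths:
  11→19: 8 bp
  19→35: 16 bp
  35→42: 7 bp
  42→50: 8 bp
  50→65: 15 bp
  65→77: 12 bp
  77→85: 8 bp
  85→92: 7 bp
  92→99: 7 bp
  99→108: 9 bp
  108→134: 26 bp
  134→144: 10 bp
  144→161: 17 bp
  161→168: 7 bp
  168→175: 7 bp
  175→186: 11 bp
  186→202: 16 bp
  202→212: 10 bp
  212→11 (wrap): 218-212+11 = 17 bp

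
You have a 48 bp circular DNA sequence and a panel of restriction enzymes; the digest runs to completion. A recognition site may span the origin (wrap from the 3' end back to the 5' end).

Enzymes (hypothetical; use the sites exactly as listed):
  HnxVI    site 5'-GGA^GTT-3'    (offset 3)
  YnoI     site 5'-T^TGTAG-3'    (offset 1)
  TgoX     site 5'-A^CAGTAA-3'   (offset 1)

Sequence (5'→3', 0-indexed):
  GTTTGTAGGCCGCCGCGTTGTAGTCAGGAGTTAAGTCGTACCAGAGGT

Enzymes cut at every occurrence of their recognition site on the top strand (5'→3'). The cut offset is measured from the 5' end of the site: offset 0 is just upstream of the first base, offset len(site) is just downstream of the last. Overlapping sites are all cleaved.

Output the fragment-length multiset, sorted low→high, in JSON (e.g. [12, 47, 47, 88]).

Scan for sites:
  HnxVI (GGAGTT, off=3): starts [26] → cuts [29]
  YnoI (TTGTAG, off=1): starts [2, 17] → cuts [3, 18]
  TgoX (ACAGTAA, off=1): no sites

All cut coordinates (distinct, sorted): [3, 18, 29]

Fragment lengths:
  3→18: 15 bp
  18→29: 11 bp
  29→3 (wrap): 48-29+3 = 22 bp

[11,15,22]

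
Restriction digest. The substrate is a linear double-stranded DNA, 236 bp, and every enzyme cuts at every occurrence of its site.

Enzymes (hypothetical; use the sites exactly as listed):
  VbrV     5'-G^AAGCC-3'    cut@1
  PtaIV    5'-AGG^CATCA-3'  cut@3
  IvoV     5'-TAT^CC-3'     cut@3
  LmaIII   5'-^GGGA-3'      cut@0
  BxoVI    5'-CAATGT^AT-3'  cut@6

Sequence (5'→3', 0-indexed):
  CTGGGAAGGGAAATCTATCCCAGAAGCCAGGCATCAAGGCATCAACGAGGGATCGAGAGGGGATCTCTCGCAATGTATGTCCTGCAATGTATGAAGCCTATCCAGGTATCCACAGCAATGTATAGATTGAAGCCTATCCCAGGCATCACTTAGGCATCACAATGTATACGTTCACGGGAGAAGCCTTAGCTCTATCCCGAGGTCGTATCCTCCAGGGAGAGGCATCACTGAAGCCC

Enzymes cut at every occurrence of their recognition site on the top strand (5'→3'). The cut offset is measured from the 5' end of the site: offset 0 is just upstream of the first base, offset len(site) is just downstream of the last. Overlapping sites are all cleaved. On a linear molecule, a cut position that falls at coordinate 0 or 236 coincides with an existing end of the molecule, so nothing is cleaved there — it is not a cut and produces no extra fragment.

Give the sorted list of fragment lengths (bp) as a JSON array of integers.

Scan for sites:
  VbrV (GAAGCC, off=1): starts [22, 92, 128, 179, 229] → cuts [23, 93, 129, 180, 230]
  PtaIV (AGGCATCA, off=3): starts [28, 36, 140, 151, 219] → cuts [31, 39, 143, 154, 222]
  IvoV (TATCC, off=3): starts [15, 98, 106, 134, 192, 205] → cuts [18, 101, 109, 137, 195, 208]
  LmaIII (GGGA, off=0): starts [2, 7, 48, 59, 175, 214] → cuts [2, 7, 48, 59, 175, 214]
  BxoVI (CAATGTAT, off=6): starts [70, 84, 115, 159] → cuts [76, 90, 121, 165]

Pooled cuts: [2, 7, 18, 23, 31, 39, 48, 59, 76, 90, 93, 101, 109, 121, 129, 137, 143, 154, 165, 175, 180, 195, 208, 214, 222, 230]

Fragment lengths:
  [0,2): 2 bp
  [2,7): 5 bp
  [7,18): 11 bp
  [18,23): 5 bp
  [23,31): 8 bp
  [31,39): 8 bp
  [39,48): 9 bp
  [48,59): 11 bp
  [59,76): 17 bp
  [76,90): 14 bp
  [90,93): 3 bp
  [93,101): 8 bp
  [101,109): 8 bp
  [109,121): 12 bp
  [121,129): 8 bp
  [129,137): 8 bp
  [137,143): 6 bp
  [143,154): 11 bp
  [154,165): 11 bp
  [165,175): 10 bp
  [175,180): 5 bp
  [180,195): 15 bp
  [195,208): 13 bp
  [208,214): 6 bp
  [214,222): 8 bp
  [222,230): 8 bp
  [230,236): 6 bp

[2,3,5,5,5,6,6,6,8,8,8,8,8,8,8,8,9,10,11,11,11,11,12,13,14,15,17]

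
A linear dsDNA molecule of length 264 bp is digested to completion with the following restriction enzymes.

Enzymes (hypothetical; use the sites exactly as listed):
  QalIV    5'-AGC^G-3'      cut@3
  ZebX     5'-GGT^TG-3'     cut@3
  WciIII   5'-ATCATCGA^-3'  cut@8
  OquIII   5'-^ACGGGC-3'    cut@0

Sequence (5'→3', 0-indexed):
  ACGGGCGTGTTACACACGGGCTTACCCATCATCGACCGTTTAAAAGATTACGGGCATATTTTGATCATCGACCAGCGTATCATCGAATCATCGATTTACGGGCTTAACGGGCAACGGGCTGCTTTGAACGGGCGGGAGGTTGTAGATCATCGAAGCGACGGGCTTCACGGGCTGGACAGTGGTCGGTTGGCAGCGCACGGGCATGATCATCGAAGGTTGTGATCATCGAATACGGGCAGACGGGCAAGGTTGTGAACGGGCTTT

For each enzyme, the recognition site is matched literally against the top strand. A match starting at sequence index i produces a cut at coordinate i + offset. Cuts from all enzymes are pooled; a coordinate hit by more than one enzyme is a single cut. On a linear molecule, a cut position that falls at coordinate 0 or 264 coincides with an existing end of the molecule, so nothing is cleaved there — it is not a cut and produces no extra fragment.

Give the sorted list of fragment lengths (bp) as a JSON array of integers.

[1,2,2,3,3,4,5,5,7,7,8,8,9,9,9,10,11,12,13,13,14,14,15,17,20,21,22]

Scan for sites:
  QalIV (AGCG, off=3): starts [73, 153, 191] → cuts [76, 156, 194]
  ZebX (GGTTG, off=3): starts [137, 184, 214, 247] → cuts [140, 187, 217, 250]
  WciIII (ATCATCGA, off=8): starts [27, 63, 78, 86, 145, 205, 221] → cuts [35, 71, 86, 94, 153, 213, 229]
  OquIII (ACGGGC, off=0): starts [0, 15, 49, 97, 106, 113, 127, 157, 166, 196, 231, 239, 255] → cuts [15, 49, 97, 106, 113, 127, 157, 166, 196, 231, 239, 255] (position 0 is a terminus of the linear molecule — no cut)

Pooled cuts: [15, 35, 49, 71, 76, 86, 94, 97, 106, 113, 127, 140, 153, 156, 157, 166, 187, 194, 196, 213, 217, 229, 231, 239, 250, 255]

Fragment lengths:
  [0,15): 15 bp
  [15,35): 20 bp
  [35,49): 14 bp
  [49,71): 22 bp
  [71,76): 5 bp
  [76,86): 10 bp
  [86,94): 8 bp
  [94,97): 3 bp
  [97,106): 9 bp
  [106,113): 7 bp
  [113,127): 14 bp
  [127,140): 13 bp
  [140,153): 13 bp
  [153,156): 3 bp
  [156,157): 1 bp
  [157,166): 9 bp
  [166,187): 21 bp
  [187,194): 7 bp
  [194,196): 2 bp
  [196,213): 17 bp
  [213,217): 4 bp
  [217,229): 12 bp
  [229,231): 2 bp
  [231,239): 8 bp
  [239,250): 11 bp
  [250,255): 5 bp
  [255,264): 9 bp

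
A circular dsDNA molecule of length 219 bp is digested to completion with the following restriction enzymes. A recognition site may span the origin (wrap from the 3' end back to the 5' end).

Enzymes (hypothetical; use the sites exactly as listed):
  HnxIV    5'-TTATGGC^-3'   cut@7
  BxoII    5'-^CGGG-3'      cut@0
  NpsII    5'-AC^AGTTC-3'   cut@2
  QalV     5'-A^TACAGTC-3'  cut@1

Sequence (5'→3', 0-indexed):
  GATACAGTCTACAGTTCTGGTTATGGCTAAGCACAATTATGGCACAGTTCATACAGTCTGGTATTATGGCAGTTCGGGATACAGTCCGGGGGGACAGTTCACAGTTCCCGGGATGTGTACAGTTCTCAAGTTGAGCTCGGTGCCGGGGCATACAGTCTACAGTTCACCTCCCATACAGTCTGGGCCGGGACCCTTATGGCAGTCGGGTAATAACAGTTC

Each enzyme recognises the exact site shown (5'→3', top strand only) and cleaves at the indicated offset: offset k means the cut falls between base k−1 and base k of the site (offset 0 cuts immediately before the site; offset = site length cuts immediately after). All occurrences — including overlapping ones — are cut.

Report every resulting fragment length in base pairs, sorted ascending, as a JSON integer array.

Scan for sites:
  HnxIV (TTATGGC, off=7): starts [20, 36, 63, 193] → cuts [27, 43, 70, 200]
  BxoII (CGGG, off=0): starts [74, 86, 108, 143, 185, 203] → cuts [74, 86, 108, 143, 185, 203]
  NpsII (ACAGTTC, off=2): starts [10, 43, 93, 100, 118, 158, 212] → cuts [12, 45, 95, 102, 120, 160, 214]
  QalV (ATACAGTC, off=1): starts [1, 50, 78, 149, 172] → cuts [2, 51, 79, 150, 173]

All cut coordinates (distinct, sorted): [2, 12, 27, 43, 45, 51, 70, 74, 79, 86, 95, 102, 108, 120, 143, 150, 160, 173, 185, 200, 203, 214]

Fragments:
  2→12: 10 bp
  12→27: 15 bp
  27→43: 16 bp
  43→45: 2 bp
  45→51: 6 bp
  51→70: 19 bp
  70→74: 4 bp
  74→79: 5 bp
  79→86: 7 bp
  86→95: 9 bp
  95→102: 7 bp
  102→108: 6 bp
  108→120: 12 bp
  120→143: 23 bp
  143→150: 7 bp
  150→160: 10 bp
  160→173: 13 bp
  173→185: 12 bp
  185→200: 15 bp
  200→203: 3 bp
  203→214: 11 bp
  214→2 (wrap): 219-214+2 = 7 bp

[2,3,4,5,6,6,7,7,7,7,9,10,10,11,12,12,13,15,15,16,19,23]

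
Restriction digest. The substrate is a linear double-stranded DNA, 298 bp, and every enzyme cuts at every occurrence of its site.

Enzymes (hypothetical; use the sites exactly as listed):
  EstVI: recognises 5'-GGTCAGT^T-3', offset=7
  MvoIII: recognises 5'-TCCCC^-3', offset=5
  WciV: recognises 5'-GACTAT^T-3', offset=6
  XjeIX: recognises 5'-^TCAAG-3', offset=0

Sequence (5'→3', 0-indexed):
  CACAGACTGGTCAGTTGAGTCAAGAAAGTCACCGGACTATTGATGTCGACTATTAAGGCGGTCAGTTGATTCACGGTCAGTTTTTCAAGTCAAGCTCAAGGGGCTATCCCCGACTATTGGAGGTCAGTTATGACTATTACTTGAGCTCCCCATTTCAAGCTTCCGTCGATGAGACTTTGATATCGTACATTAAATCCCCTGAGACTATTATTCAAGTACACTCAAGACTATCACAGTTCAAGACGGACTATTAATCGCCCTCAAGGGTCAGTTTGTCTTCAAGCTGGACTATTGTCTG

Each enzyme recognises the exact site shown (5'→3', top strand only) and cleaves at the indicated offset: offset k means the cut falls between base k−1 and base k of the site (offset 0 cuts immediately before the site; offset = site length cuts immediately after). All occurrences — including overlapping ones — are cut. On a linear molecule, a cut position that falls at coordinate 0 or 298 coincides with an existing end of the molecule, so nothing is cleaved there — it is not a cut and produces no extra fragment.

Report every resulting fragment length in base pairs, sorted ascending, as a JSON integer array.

[3,3,3,4,5,6,6,6,6,9,9,9,10,11,12,13,13,14,14,14,15,15,16,16,21,45]

Per-enzyme occurrences:
  EstVI (GGTCAGTT, off=7): starts [8, 59, 74, 121, 265] → cuts [15, 66, 81, 128, 272]
  MvoIII (TCCCC, off=5): starts [106, 146, 194] → cuts [111, 151, 199]
  WciV (GACTATT, off=6): starts [34, 47, 111, 131, 202, 245, 286] → cuts [40, 53, 117, 137, 208, 251, 292]
  XjeIX (TCAAG, off=0): starts [19, 84, 89, 95, 154, 211, 221, 237, 260, 278] → cuts [19, 84, 89, 95, 154, 211, 221, 237, 260, 278]

Pooled cuts: [15, 19, 40, 53, 66, 81, 84, 89, 95, 111, 117, 128, 137, 151, 154, 199, 208, 211, 221, 237, 251, 260, 272, 278, 292]

Fragments:
  [0,15): 15 bp
  [15,19): 4 bp
  [19,40): 21 bp
  [40,53): 13 bp
  [53,66): 13 bp
  [66,81): 15 bp
  [81,84): 3 bp
  [84,89): 5 bp
  [89,95): 6 bp
  [95,111): 16 bp
  [111,117): 6 bp
  [117,128): 11 bp
  [128,137): 9 bp
  [137,151): 14 bp
  [151,154): 3 bp
  [154,199): 45 bp
  [199,208): 9 bp
  [208,211): 3 bp
  [211,221): 10 bp
  [221,237): 16 bp
  [237,251): 14 bp
  [251,260): 9 bp
  [260,272): 12 bp
  [272,278): 6 bp
  [278,292): 14 bp
  [292,298): 6 bp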